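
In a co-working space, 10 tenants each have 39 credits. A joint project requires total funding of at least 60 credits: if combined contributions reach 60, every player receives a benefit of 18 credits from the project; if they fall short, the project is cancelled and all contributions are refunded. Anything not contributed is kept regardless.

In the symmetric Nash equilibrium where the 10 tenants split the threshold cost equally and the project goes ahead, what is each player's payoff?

Equal share of the threshold: 60/10 = 6.
At this profile no one gains by cutting their contribution: any cut drops the total below 60, the project is cancelled, contributions are refunded, and the deviator ends with 39, which is less than 39 − 6 + 18 = 51. Contributing more than 6 just wastes the excess. So contributing exactly 6 is a best response.
Each player's payoff: 39 − 6 + 18 = 51.

51 credits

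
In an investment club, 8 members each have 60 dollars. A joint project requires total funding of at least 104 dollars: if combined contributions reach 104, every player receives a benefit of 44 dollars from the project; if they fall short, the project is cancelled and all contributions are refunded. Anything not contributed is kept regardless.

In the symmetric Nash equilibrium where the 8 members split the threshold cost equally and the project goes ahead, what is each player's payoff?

Equal share of the threshold: 104/8 = 13.
At this profile no one gains by cutting their contribution: any cut drops the total below 104, the project is cancelled, contributions are refunded, and the deviator ends with 60, which is less than 60 − 13 + 44 = 91. Contributing more than 13 just wastes the excess. So contributing exactly 13 is a best response.
Each player's payoff: 60 − 13 + 44 = 91.

91 dollars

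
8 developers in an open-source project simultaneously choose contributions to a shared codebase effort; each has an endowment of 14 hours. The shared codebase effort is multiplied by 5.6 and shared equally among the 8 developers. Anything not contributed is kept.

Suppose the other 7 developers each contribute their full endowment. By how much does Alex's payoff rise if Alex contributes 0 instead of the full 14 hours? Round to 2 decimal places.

Switching from a contribution of 14 to 0 lets Alex keep an extra 14 hours, but lowers the shared codebase effort by 14, which costs Alex their own share of that drop: 5.6/8 × 14 = 9.80.
Net gain = 14 − 9.80 = 4.20. The private return per contributed unit (0.7000) is below 1, so free-riding is indeed the best response regardless of what the others do.

4.20 hours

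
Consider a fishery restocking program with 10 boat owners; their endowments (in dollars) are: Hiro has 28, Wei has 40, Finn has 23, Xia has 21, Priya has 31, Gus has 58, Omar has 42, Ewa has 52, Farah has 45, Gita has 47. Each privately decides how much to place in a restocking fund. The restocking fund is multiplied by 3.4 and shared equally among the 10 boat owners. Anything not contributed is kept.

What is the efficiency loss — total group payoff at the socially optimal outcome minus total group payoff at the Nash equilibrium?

928.80 dollars

The private return per contributed unit is 3.4/10 = 0.3400 < 1 for every player regardless of endowment, so the Nash equilibrium is zero contribution and the group total is Σ E_j = 28 + 40 + 23 + 21 + 31 + 58 + 42 + 52 + 45 + 47 = 387.
Each contributed unit returns 3.400 to the group, so the social optimum is full contribution by everyone: group total = 3.400 × 387 = 1315.80.
Efficiency loss = (3.400 − 1) × 387 = 928.80.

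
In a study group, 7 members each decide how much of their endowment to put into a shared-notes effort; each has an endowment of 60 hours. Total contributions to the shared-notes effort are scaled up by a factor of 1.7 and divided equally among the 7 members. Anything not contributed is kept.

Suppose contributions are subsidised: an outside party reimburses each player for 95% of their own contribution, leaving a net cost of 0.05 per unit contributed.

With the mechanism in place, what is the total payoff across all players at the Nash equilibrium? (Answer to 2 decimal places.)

With the mechanism, a contributed unit returns (1.7/7) / 0.05 = 4.8571 per unit of net cost to the contributor — now above 1 — so contributing fully is weakly dominant for every player.
So the Nash equilibrium is full contribution by all 7; the group earns 7 × (60 × 0.95 + 1.7 × 60) = 1113.00.

1113.00 hours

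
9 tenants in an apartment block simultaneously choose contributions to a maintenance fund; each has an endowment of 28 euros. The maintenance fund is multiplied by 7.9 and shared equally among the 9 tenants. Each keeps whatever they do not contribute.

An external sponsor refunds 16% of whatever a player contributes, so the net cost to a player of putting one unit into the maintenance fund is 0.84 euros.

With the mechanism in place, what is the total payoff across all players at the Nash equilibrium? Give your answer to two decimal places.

2031.12 euros

With the mechanism, a contributed unit returns (7.9/9) / 0.84 = 1.0450 per unit of net cost to the contributor — now above 1 — so contributing fully is weakly dominant for every player.
At the Nash equilibrium everyone contributes 28. Group total payoff = 9 × (28 × 0.16 + 7.9 × 28) = 2031.12.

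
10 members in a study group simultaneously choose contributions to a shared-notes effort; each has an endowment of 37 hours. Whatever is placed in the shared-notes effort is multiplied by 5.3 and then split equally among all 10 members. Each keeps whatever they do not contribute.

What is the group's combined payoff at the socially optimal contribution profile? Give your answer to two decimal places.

Each contributed unit returns 5.300 to the group as a whole (0.5300 to each of 10 players), which exceeds 1, so the social optimum is full contribution: group total = 5.300 × 370 = 1961.00.

1961.00 hours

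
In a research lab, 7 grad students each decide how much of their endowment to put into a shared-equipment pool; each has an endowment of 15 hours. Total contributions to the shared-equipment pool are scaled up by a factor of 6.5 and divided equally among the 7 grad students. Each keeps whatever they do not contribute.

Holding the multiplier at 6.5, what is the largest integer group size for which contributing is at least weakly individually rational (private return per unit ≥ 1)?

6

Private return per unit is 6.5/(group size), which is ≥ 1 whenever the group size is ≤ 6.5.
The largest such integer is 6.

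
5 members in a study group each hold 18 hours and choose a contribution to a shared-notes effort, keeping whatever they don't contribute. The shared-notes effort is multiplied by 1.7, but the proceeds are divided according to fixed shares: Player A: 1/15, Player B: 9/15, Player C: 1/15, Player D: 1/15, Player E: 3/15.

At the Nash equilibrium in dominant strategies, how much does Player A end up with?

Player j's private return per contributed unit is 1.7 × (j's share). Contributing is weakly dominant for j when that share is at least 1/1.7 = 0.5882, and contributing 0 is dominant otherwise.
Player B alone (share 9/15) is above the threshold, contributing 18; the remaining 4 contribute 0. Total contributed: 18.
Player A keeps 18 and receives 1.7 × 18 × 1/15 = 2.04 from the shared-notes effort, for a payoff of 20.04.

20.04 hours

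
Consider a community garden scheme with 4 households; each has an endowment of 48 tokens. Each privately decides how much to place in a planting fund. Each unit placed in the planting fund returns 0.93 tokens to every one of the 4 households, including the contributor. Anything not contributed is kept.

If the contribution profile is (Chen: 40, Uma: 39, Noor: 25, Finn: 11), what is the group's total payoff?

Total contributed: 40 + 39 + 25 + 11 = 115; total kept: 4 × 48 − 115 = 77.
The planting fund pays out 0.93 × 4 × 115 = 427.80 in aggregate.
Group total = 77 + 427.80 = 504.80.

504.80 tokens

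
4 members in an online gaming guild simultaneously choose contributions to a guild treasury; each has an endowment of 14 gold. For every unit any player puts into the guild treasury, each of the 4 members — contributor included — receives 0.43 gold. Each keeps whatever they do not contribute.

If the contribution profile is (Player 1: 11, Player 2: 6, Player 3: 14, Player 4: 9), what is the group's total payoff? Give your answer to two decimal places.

84.80 gold

Total contributed: 11 + 6 + 14 + 9 = 40; total kept: 4 × 14 − 40 = 16.
The guild treasury pays out 0.43 × 4 × 40 = 68.80 in aggregate.
Group total = 16 + 68.80 = 84.80.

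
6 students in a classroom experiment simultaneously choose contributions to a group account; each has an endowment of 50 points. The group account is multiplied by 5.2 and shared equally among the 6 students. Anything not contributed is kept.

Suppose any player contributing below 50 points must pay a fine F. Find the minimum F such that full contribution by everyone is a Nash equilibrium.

Given the others contribute fully, the best deviation is to contribute 0 (any partial contribution still incurs the fine and gives up units whose private return 0.8667 is below 1).
Deviating from 50 to 0 saves 50 points but forfeits the deviator's share of the drop in the group account: 5.2/6 × 50 = 43.33.
So the deviation gain is 50 − 43.33 = 6.67, and the fine must be at least 6.67 points to wipe it out.

6.67 points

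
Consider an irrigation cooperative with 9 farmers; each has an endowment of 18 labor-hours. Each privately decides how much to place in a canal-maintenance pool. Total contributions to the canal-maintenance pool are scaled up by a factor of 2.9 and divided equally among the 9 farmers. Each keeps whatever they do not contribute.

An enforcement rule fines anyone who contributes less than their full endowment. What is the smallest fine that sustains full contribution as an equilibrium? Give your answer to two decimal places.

12.20 labor-hours

Given the others contribute fully, the best deviation is to contribute 0 (any partial contribution still incurs the fine and gives up units whose private return 0.3222 is below 1).
Deviating from 18 to 0 saves 18 labor-hours but forfeits the deviator's share of the drop in the canal-maintenance pool: 2.9/9 × 18 = 5.80.
So the deviation gain is 18 − 5.80 = 12.20, and the fine must be at least 12.20 labor-hours to wipe it out.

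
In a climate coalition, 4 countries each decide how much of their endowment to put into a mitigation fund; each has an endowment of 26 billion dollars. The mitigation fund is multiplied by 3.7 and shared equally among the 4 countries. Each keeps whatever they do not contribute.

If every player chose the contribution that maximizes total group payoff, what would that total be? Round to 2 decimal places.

Each contributed unit returns 3.700 to the group as a whole (0.9250 to each of 4 players), which exceeds 1, so the social optimum is full contribution: group total = 3.700 × 104 = 384.80.

384.80 billion dollars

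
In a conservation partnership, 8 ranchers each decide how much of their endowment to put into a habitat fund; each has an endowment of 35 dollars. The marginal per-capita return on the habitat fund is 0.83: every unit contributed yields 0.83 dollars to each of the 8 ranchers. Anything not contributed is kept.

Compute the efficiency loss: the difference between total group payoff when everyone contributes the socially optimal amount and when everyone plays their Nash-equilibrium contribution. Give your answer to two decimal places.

1579.20 dollars

The private return per contributed unit is 0.83 < 1, so contributing 0 is dominant for every player. At the Nash equilibrium everyone keeps their 35, and the group total is 8 × 35 = 280.
Each contributed unit returns 6.640 to the group as a whole (0.83 to each of 8 players), which exceeds 1, so the social optimum is full contribution: group total = 6.640 × 280 = 1859.20.
Efficiency loss = 1859.20 − 280 = 1579.20.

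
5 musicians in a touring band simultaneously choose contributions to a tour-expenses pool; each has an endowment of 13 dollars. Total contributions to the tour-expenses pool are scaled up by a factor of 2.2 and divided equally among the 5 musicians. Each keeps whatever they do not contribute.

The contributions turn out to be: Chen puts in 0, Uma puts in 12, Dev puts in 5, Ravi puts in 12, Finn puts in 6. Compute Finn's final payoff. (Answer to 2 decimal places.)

Total contributed: 0 + 12 + 5 + 12 + 6 = 35.
Each receives 2.2 × 35 / 5 = 15.40 from the tour-expenses pool.
Finn keeps 13 − 6 = 7, so Finn's payoff is 7 + 15.40 = 22.40.

22.40 dollars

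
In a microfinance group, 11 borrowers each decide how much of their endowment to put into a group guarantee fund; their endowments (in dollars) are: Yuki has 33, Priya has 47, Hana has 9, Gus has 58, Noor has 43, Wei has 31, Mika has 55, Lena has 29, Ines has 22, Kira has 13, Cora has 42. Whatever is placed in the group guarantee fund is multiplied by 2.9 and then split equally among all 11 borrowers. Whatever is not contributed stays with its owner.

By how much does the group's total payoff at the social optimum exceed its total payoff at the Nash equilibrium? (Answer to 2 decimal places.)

The private return per contributed unit is 2.9/11 = 0.2636 < 1 for every player regardless of endowment, so the Nash equilibrium is zero contribution and the group total is Σ E_j = 33 + 47 + 9 + 58 + 43 + 31 + 55 + 29 + 22 + 13 + 42 = 382.
Each contributed unit returns 2.900 to the group, so the social optimum is full contribution by everyone: group total = 2.900 × 382 = 1107.80.
Efficiency loss = (2.900 − 1) × 382 = 725.80.

725.80 dollars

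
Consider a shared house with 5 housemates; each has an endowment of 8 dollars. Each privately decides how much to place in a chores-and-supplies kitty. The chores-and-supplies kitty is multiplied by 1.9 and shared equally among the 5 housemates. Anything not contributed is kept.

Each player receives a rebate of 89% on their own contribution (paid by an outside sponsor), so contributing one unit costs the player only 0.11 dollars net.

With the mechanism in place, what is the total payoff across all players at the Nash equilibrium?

The effective private return per unit is now (1.9/5) / 0.11 = 3.4545 > 1, so every player's dominant strategy flips to full contribution.
So the Nash equilibrium is full contribution by all 5; the group earns 5 × (8 × 0.89 + 1.9 × 8) = 111.60.

111.60 dollars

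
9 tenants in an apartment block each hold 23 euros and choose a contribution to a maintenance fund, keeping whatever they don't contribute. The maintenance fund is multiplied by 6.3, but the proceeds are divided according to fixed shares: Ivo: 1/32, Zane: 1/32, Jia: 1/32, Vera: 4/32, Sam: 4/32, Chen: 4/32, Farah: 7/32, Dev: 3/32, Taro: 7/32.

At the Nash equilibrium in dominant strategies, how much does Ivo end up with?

Player j's private return per contributed unit is 6.3 × (j's share). Contributing is weakly dominant for j when that share is at least 1/6.3 = 0.1587, and contributing 0 is dominant otherwise.
Farah and Taro are above the threshold, contributing 23 each; the remaining 7 contribute 0. Total contributed: 46.
Ivo keeps 23 and receives 6.3 × 46 × 1/32 = 9.06 from the maintenance fund, for a payoff of 32.06.

32.06 euros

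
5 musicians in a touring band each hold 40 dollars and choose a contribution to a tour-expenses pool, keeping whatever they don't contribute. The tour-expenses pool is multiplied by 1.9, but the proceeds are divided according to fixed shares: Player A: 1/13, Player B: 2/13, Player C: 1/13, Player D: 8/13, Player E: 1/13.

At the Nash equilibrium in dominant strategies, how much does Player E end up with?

45.85 dollars

A player with share s gets back 1.9·s per unit contributed, so full contribution is dominant for anyone with s > 1/1.9 = 0.5263 and zero contribution is dominant for anyone below.
Player D alone (share 8/13) is above the threshold, contributing 40; the remaining 4 contribute 0. Total contributed: 40.
Player E keeps 40 and receives 1.9 × 40 × 1/13 = 5.85 from the tour-expenses pool, for a payoff of 45.85.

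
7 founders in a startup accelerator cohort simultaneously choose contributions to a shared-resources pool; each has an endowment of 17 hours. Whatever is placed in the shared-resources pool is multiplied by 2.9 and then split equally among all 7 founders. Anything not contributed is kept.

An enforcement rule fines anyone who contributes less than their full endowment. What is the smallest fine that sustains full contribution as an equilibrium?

Given the others contribute fully, the best deviation is to contribute 0 (any partial contribution still incurs the fine and gives up units whose private return 0.4143 is below 1).
Deviating from 17 to 0 saves 17 hours but forfeits the deviator's share of the drop in the shared-resources pool: 2.9/7 × 17 = 7.04.
So the deviation gain is 17 − 7.04 = 9.96, and the fine must be at least 9.96 hours to wipe it out.

9.96 hours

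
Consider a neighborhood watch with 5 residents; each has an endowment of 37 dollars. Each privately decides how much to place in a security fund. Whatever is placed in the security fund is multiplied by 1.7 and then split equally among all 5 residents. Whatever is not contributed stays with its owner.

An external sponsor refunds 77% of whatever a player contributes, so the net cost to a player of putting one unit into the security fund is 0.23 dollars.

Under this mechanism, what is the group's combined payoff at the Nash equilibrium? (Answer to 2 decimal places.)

Under the mechanism each unit contributed yields (1.7/5) / 0.23 = 1.4783 back to its contributor per unit of net cost, which exceeds 1, making full contribution the dominant choice for everyone.
At the Nash equilibrium everyone contributes 37. Group total payoff = 5 × (37 × 0.77 + 1.7 × 37) = 456.95.

456.95 dollars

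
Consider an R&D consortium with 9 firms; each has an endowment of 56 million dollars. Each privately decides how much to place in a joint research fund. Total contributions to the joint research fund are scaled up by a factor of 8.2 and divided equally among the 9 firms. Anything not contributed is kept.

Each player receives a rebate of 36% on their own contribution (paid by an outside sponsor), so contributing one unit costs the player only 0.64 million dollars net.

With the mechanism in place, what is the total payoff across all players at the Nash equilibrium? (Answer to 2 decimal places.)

4314.24 million dollars

Under the mechanism each unit contributed yields (8.2/9) / 0.64 = 1.4236 back to its contributor per unit of net cost, which exceeds 1, making full contribution the dominant choice for everyone.
So the Nash equilibrium is full contribution by all 9; the group earns 9 × (56 × 0.36 + 8.2 × 56) = 4314.24.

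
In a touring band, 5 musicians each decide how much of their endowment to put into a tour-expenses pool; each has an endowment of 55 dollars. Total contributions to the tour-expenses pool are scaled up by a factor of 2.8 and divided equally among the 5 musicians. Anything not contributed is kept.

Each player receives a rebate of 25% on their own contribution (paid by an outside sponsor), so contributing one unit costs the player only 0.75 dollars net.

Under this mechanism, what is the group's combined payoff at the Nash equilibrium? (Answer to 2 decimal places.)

275.00 dollars

With the mechanism, a contributed unit returns (2.8/5) / 0.75 = 0.7467 per unit of net cost — still below 1 — so contributing 0 remains dominant for every player.
Everyone keeps their endowment and the group total is 5 × 55 = 275.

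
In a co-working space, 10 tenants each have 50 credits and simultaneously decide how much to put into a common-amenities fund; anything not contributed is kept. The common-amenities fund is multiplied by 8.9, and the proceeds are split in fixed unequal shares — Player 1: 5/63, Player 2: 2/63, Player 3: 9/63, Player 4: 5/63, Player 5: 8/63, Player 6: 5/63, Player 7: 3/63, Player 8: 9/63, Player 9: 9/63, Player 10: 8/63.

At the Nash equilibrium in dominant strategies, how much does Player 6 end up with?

For player j, contributing a unit is worthwhile iff 8.9 × (j's share) ≥ 1, i.e. iff j's share is at least 0.1124.
Player 3, Player 5, Player 8, Player 9 and Player 10 clear that bar, contributing 50 each; the remaining 5 contribute 0. Total contributed: 250.
Player 6 keeps 50 and receives 8.9 × 250 × 5/63 = 176.59 from the common-amenities fund, for a payoff of 226.59.

226.59 credits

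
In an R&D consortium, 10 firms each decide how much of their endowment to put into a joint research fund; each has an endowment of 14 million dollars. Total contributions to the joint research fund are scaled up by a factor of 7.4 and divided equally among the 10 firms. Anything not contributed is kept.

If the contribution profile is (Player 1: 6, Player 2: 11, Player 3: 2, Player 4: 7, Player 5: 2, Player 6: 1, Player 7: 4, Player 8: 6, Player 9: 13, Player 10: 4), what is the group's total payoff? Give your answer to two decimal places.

498.40 million dollars

Total contributed: 6 + 11 + 2 + 7 + 2 + 1 + 4 + 6 + 13 + 4 = 56; total kept: 10 × 14 − 56 = 84.
The joint research fund pays out 7.4 × 56 = 414.40 in aggregate.
Group total = 84 + 414.40 = 498.40.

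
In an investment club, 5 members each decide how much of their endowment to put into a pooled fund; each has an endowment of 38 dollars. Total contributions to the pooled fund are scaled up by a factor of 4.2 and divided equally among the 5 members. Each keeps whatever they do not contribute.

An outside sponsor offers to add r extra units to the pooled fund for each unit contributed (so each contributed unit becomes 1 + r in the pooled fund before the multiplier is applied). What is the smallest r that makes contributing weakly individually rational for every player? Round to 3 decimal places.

With matching at rate r, one contributed unit becomes (1 + r) in the pooled fund and returns 4.2 × (1 + r) / 5 to the contributor.
Setting this equal to 1: 1 + r = 5/4.2 = 1.1905.
So the minimum matching rate is r = 1.1905 − 1 = 0.190.

0.190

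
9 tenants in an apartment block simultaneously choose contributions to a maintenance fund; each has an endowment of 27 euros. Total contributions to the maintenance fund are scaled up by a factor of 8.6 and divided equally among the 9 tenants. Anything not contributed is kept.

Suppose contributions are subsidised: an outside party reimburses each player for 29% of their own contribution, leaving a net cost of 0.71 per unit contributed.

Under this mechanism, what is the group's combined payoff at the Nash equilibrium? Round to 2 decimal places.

2160.27 euros

With the mechanism, a contributed unit returns (8.6/9) / 0.71 = 1.3459 per unit of net cost to the contributor — now above 1 — so contributing fully is weakly dominant for every player.
At the Nash equilibrium everyone contributes 27. Group total payoff = 9 × (27 × 0.29 + 8.6 × 27) = 2160.27.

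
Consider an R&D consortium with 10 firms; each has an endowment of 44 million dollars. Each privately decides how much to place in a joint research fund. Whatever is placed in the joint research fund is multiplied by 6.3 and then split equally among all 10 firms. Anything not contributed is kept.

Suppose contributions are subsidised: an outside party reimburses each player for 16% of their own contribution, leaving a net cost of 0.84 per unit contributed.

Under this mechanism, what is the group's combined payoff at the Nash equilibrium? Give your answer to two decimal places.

With the mechanism, a contributed unit returns (6.3/10) / 0.84 = 0.7500 per unit of net cost — still below 1 — so contributing 0 remains dominant for every player.
At the Nash equilibrium no one contributes; group total payoff = 10 × 44 = 440.

440.00 million dollars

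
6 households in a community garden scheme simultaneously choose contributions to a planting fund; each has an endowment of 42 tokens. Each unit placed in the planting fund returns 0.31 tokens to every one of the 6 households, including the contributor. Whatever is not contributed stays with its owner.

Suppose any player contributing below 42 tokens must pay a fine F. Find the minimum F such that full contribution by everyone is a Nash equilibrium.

28.98 tokens

Given the others contribute fully, the best deviation is to contribute 0 (any partial contribution still incurs the fine and gives up units whose private return 0.31 is below 1).
Deviating from 42 to 0 saves 42 tokens but forfeits the deviator's share of the drop in the planting fund: 0.31 × 42 = 13.02.
So the deviation gain is 42 − 13.02 = 28.98, and the fine must be at least 28.98 tokens to wipe it out.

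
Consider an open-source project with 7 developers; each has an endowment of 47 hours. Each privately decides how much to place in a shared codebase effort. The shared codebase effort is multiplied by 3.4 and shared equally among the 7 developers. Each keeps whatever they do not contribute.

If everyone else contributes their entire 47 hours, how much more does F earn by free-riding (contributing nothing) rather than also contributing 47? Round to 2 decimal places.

24.17 hours

Switching from a contribution of 47 to 0 lets F keep an extra 47 hours, but lowers the shared codebase effort by 47, which costs F their own share of that drop: 3.4/7 × 47 = 22.83.
Net gain = 47 − 22.83 = 24.17. The private return per contributed unit (0.4857) is below 1, so free-riding is indeed the best response regardless of what the others do.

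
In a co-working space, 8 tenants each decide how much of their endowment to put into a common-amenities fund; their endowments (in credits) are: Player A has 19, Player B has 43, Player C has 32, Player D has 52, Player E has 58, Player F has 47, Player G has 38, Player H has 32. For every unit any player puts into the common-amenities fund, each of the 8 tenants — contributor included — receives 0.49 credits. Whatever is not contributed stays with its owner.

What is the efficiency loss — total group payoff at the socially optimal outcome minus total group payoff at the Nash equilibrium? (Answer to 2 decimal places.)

The private return per contributed unit is 0.49 < 1 for everyone, so the Nash equilibrium is zero contribution and the group total is Σ E_j = 19 + 43 + 32 + 52 + 58 + 47 + 38 + 32 = 321.
Each contributed unit returns 3.920 to the group, so the social optimum is full contribution by everyone: group total = 3.920 × 321 = 1258.32.
Efficiency loss = (3.920 − 1) × 321 = 937.32.

937.32 credits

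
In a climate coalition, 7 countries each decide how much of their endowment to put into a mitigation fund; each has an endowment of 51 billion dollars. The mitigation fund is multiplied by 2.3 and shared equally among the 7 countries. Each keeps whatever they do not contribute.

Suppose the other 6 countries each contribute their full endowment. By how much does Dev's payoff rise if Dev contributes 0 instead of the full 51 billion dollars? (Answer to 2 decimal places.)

Switching from a contribution of 51 to 0 lets Dev keep an extra 51 billion dollars, but lowers the mitigation fund by 51, which costs Dev their own share of that drop: 2.3/7 × 51 = 16.76.
Net gain = 51 − 16.76 = 34.24. The private return per contributed unit (0.3286) is below 1, so free-riding is indeed the best response regardless of what the others do.

34.24 billion dollars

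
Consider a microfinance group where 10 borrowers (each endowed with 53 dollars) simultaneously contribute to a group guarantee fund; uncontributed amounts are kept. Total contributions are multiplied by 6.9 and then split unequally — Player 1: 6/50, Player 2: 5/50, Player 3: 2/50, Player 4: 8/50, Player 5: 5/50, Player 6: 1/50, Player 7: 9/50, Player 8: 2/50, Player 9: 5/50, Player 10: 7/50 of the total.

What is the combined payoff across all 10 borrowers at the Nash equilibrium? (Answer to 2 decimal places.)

1155.40 dollars

A player with share s gets back 6.9·s per unit contributed, so full contribution is dominant for anyone with s > 1/6.9 = 0.1449 and zero contribution is dominant for anyone below.
Player 4 and Player 7 are above the threshold, contributing 53 each; the remaining 8 contribute 0. Total contributed: 106.
The group guarantee fund pays out 6.9 × 106 = 731.40 in total (split across the unequal shares, but the aggregate is all that matters for the group sum).
The 8 free-riders keep 53 each, adding 424. Group total = 424 + 731.40 = 1155.40.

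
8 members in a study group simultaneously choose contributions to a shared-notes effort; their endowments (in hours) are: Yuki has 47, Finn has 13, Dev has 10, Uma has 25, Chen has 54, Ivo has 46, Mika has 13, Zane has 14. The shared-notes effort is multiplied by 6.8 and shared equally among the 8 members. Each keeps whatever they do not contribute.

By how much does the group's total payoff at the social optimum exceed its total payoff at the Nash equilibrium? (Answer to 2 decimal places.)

1287.60 hours

The private return per contributed unit is 6.8/8 = 0.8500 < 1 for every player regardless of endowment, so the Nash equilibrium is zero contribution and the group total is Σ E_j = 47 + 13 + 10 + 25 + 54 + 46 + 13 + 14 = 222.
Each contributed unit returns 6.800 to the group, so the social optimum is full contribution by everyone: group total = 6.800 × 222 = 1509.60.
Efficiency loss = (6.800 − 1) × 222 = 1287.60.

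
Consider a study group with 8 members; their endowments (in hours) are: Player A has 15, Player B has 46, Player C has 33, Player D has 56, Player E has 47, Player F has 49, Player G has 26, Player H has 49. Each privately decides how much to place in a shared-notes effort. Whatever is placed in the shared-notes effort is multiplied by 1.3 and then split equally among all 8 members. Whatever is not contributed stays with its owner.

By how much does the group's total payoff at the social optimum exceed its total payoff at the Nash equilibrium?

The private return per contributed unit is 1.3/8 = 0.1625 < 1 for every player regardless of endowment, so the Nash equilibrium is zero contribution and the group total is Σ E_j = 15 + 46 + 33 + 56 + 47 + 49 + 26 + 49 = 321.
Each contributed unit returns 1.300 to the group, so the social optimum is full contribution by everyone: group total = 1.300 × 321 = 417.30.
Efficiency loss = (1.300 − 1) × 321 = 96.30.

96.30 hours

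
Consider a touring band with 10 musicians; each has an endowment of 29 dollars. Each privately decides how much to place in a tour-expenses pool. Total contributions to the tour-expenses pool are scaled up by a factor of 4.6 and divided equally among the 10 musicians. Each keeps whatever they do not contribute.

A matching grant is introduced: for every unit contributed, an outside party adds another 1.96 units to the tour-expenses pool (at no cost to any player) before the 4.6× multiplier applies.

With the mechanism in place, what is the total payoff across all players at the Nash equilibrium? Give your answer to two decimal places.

With the mechanism, a contributed unit returns 4.6 × 2.96 / 10 = 1.3616 per unit of net cost to the contributor — now above 1 — so contributing fully is weakly dominant for every player.
So the Nash equilibrium is full contribution by all 10; the group earns 4.6 × 2.96 × 290 = 3948.64.

3948.64 dollars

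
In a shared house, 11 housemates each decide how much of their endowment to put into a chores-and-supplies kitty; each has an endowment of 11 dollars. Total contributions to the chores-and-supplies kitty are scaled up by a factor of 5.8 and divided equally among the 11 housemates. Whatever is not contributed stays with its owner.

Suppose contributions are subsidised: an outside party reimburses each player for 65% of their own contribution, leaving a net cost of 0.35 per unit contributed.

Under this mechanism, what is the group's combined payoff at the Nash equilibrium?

780.45 dollars

With the mechanism, a contributed unit returns (5.8/11) / 0.35 = 1.5065 per unit of net cost to the contributor — now above 1 — so contributing fully is weakly dominant for every player.
So the Nash equilibrium is full contribution by all 11; the group earns 11 × (11 × 0.65 + 5.8 × 11) = 780.45.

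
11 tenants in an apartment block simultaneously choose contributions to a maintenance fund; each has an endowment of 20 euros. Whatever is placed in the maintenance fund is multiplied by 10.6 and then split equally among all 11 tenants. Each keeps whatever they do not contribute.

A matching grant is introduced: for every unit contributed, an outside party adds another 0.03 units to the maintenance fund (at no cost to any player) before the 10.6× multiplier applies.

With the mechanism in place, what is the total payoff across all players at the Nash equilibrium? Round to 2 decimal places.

220.00 euros

The effective private return is 10.6 × 1.03 / 11 = 0.9925, which is still under 1, so the mechanism doesn't change anyone's dominant strategy: zero contribution.
At the Nash equilibrium no one contributes; group total payoff = 11 × 20 = 220.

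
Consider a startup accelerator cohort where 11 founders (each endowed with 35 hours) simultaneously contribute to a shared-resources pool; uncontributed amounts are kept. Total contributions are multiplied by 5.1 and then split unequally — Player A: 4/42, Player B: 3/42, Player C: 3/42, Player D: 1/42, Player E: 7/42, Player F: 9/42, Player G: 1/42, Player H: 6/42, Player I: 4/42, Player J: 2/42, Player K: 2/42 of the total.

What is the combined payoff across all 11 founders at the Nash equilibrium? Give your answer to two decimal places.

528.50 hours

A player with share s gets back 5.1·s per unit contributed, so full contribution is dominant for anyone with s > 1/5.1 = 0.1961 and zero contribution is dominant for anyone below.
Only Player F (9/42) clears that bar, contributing 35; the remaining 10 contribute 0. Total contributed: 35.
The shared-resources pool pays out 5.1 × 35 = 178.50 in total (split across the unequal shares, but the aggregate is all that matters for the group sum).
The 10 free-riders keep 35 each, adding 350. Group total = 350 + 178.50 = 528.50.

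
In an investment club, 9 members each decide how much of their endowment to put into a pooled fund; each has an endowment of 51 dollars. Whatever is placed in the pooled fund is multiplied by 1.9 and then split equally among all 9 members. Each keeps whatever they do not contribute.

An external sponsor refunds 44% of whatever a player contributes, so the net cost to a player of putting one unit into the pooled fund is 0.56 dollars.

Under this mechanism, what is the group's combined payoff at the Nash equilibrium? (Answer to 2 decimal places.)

459.00 dollars

With the mechanism, a contributed unit returns (1.9/9) / 0.56 = 0.3770 per unit of net cost — still below 1 — so contributing 0 remains dominant for every player.
At the Nash equilibrium no one contributes; group total payoff = 9 × 51 = 459.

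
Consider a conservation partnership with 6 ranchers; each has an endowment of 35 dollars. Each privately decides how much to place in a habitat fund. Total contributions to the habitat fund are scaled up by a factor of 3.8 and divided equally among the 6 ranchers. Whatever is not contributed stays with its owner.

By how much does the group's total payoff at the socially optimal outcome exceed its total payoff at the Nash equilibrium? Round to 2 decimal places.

Each contributed unit returns 3.8/6 = 0.6333 to its contributor — below 1 — so contributing 0 is dominant for every player. At the Nash equilibrium everyone keeps their 35, and the group total is 6 × 35 = 210.
Each contributed unit returns 3.800 to the group as a whole (0.6333 to each of 6 players), which exceeds 1, so the social optimum is full contribution: group total = 3.800 × 210 = 798.00.
Efficiency loss = 798.00 − 210 = 588.00.

588.00 dollars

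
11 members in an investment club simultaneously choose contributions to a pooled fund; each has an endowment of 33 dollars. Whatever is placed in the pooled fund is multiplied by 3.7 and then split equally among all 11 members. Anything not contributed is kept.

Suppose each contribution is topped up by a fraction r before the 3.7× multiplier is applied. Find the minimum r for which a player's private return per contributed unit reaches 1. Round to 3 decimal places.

With matching at rate r, one contributed unit becomes (1 + r) in the pooled fund and returns 3.7 × (1 + r) / 11 to the contributor.
Setting this equal to 1: 1 + r = 11/3.7 = 2.9730.
So the minimum matching rate is r = 2.9730 − 1 = 1.973.

1.973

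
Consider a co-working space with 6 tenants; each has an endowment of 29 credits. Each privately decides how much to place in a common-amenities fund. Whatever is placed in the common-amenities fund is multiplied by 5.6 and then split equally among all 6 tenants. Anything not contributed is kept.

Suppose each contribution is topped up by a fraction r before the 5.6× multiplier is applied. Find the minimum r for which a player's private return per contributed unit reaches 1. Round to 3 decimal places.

0.071

With matching at rate r, one contributed unit becomes (1 + r) in the common-amenities fund and returns 5.6 × (1 + r) / 6 to the contributor.
Setting this equal to 1: 1 + r = 6/5.6 = 1.0714.
So the minimum matching rate is r = 1.0714 − 1 = 0.071.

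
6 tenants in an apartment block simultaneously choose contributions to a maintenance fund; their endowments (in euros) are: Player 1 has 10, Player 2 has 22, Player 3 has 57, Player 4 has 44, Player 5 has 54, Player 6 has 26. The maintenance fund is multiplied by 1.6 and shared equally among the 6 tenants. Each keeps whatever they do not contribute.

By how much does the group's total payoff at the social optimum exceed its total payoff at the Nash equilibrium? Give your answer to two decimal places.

The private return per contributed unit is 1.6/6 = 0.2667 < 1 for every player regardless of endowment, so the Nash equilibrium is zero contribution and the group total is Σ E_j = 10 + 22 + 57 + 44 + 54 + 26 = 213.
Each contributed unit returns 1.600 to the group, so the social optimum is full contribution by everyone: group total = 1.600 × 213 = 340.80.
Efficiency loss = (1.600 − 1) × 213 = 127.80.

127.80 euros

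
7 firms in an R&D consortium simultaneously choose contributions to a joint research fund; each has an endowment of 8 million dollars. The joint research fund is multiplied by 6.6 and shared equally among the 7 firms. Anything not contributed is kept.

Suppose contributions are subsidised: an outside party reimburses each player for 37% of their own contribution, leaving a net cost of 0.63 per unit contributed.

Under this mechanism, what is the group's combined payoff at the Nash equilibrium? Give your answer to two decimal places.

Under the mechanism each unit contributed yields (6.6/7) / 0.63 = 1.4966 back to its contributor per unit of net cost, which exceeds 1, making full contribution the dominant choice for everyone.
So the Nash equilibrium is full contribution by all 7; the group earns 7 × (8 × 0.37 + 6.6 × 8) = 390.32.

390.32 million dollars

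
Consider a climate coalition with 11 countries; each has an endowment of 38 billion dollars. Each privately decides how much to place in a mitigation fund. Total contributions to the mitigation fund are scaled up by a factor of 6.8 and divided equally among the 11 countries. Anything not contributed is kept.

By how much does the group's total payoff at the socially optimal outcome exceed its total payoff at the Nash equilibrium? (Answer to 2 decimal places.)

2424.40 billion dollars

Each contributed unit returns 6.8/11 = 0.6182 to its contributor — below 1 — so contributing 0 is dominant for every player. At the Nash equilibrium everyone keeps their 38, and the group total is 11 × 38 = 418.
Each contributed unit returns 6.800 to the group as a whole (0.6182 to each of 11 players), which exceeds 1, so the social optimum is full contribution: group total = 6.800 × 418 = 2842.40.
Efficiency loss = 2842.40 − 418 = 2424.40.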